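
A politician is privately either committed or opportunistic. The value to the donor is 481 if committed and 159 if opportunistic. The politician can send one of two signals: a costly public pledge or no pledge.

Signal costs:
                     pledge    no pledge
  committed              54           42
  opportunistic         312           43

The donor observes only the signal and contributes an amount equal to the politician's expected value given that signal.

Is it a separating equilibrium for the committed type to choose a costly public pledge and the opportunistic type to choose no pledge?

No

If types separate, pledge earns payment 481 and no pledge earns 159.
Committed: pledge gives 481 − 54 = 427; no pledge gives 159 − 42 = 117. No deviation. ✓
Opportunistic: no pledge gives 159 − 43 = 116; pledge gives 481 − 312 = 169. Would deviate. ✗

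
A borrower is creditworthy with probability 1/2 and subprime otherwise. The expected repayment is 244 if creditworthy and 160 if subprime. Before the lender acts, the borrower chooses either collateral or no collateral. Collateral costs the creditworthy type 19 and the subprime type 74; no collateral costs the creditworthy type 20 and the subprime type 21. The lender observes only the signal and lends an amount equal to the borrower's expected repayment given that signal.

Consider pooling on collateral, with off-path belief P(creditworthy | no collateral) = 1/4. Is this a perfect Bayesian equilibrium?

At the pooled signal (collateral) the lender holds the prior 1/2 and pays 1/2·244 + 1/2·160 = 202. Off-path (no collateral) belief 1/4 gives 1/4·244 + 3/4·160 = 181.
Creditworthy: collateral gives 202 − 19 = 183; no collateral gives 181 − 20 = 161. Stays. ✓
Subprime: collateral gives 202 − 74 = 128; no collateral gives 181 − 21 = 160. Deviates. ✗

No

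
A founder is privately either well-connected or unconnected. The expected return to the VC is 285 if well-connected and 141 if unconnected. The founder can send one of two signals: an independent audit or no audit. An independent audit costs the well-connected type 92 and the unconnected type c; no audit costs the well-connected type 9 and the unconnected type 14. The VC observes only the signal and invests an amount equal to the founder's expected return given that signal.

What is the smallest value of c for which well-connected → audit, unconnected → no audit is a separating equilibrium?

Under separation: audit → well-connected (pays 285); no audit → unconnected (pays 141).
Well-connected: 285 − 92 = 193 ≥ 141 − 9 = 132. Holds regardless of c. ✓
Unconnected: 141 − 14 ≥ 285 − c, so c ≥ 285 − 127 = 158.

158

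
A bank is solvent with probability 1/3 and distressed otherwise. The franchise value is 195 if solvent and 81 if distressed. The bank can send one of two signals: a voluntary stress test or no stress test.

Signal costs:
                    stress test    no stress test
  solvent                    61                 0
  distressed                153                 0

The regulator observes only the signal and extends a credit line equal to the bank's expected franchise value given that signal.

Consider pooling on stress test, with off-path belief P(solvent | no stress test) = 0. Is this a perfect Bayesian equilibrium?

At the pooled signal (stress test) the regulator holds the prior 1/3 and pays 1/3·195 + 2/3·81 = 119. Off-path (no stress test) belief 0 gives 0·195 + 1·81 = 81.
Solvent: stress test gives 119 − 61 = 58; no stress test gives 81 − 0 = 81. Deviates. ✗
Distressed: stress test gives 119 − 153 = -34; no stress test gives 81 − 0 = 81. Deviates. ✗

No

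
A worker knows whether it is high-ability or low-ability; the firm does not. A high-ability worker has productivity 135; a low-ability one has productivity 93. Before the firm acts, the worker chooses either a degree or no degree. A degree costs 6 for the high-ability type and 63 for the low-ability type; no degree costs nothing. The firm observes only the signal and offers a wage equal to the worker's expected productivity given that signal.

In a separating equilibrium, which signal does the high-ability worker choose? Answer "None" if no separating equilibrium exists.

Try high-ability → degree, low-ability → no degree:
  If types separate, degree earns payment 135 and no degree earns 93.
  High-ability: degree gives 135 − 6 = 129; no degree gives 93 − 0 = 93. No deviation. ✓
  Low-ability: no degree gives 93 − 0 = 93; degree gives 135 − 63 = 72. No deviation. ✓
Both hold — the high-ability type sends degree.

degree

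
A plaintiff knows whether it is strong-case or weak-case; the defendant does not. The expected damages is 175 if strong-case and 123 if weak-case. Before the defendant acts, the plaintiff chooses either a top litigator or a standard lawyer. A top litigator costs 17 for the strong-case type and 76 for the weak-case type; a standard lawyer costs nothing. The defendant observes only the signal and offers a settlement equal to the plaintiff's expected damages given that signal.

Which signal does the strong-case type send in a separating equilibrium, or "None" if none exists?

Try strong-case → top litigator, weak-case → standard lawyer:
  If types separate, top litigator earns payment 175 and standard lawyer earns 123.
  Strong-case: top litigator gives 175 − 17 = 158; standard lawyer gives 123 − 0 = 123. No deviation. ✓
  Weak-case: standard lawyer gives 123 − 0 = 123; top litigator gives 175 − 76 = 99. No deviation. ✓
Both hold — the strong-case type sends top litigator.

top litigator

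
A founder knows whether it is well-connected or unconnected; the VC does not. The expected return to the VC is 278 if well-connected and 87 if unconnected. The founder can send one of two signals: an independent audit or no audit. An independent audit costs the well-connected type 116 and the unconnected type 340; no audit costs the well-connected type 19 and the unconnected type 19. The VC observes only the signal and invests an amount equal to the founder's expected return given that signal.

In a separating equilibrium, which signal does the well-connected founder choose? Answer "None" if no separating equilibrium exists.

Try well-connected → audit, unconnected → no audit:
  Under separation the VC infers type exactly: audit → well-connected (pays 278), no audit → unconnected (pays 87).
  Well-connected: audit gives 278 − 116 = 162; no audit gives 87 − 19 = 68. No deviation. ✓
  Unconnected: no audit gives 87 − 19 = 68; audit gives 278 − 340 = -62. No deviation. ✓
Both hold — the well-connected type sends audit.

audit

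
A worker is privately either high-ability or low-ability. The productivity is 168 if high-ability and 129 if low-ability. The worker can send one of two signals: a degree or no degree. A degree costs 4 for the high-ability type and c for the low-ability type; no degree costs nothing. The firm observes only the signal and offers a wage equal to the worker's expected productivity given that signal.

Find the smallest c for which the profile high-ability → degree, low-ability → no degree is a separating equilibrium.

39

Under separation: degree → high-ability (pays 168); no degree → low-ability (pays 129).
High-ability: 168 − 4 = 164 ≥ 129 − 0 = 129. Holds regardless of c. ✓
Low-ability: 129 − 0 ≥ 168 − c, so c ≥ 168 − 129 = 39.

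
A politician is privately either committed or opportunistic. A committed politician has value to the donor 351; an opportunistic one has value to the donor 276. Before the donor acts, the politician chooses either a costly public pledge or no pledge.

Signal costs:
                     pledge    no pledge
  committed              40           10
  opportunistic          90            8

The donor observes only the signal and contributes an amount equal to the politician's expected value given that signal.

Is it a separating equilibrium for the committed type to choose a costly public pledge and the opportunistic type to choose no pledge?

Under separation the donor infers type exactly: pledge → committed (pays 351), no pledge → opportunistic (pays 276).
Committed: pledge gives 351 − 40 = 311; no pledge gives 276 − 10 = 266. No deviation. ✓
Opportunistic: no pledge gives 276 − 8 = 268; pledge gives 351 − 90 = 261. No deviation. ✓
Both incentive constraints hold.

Yes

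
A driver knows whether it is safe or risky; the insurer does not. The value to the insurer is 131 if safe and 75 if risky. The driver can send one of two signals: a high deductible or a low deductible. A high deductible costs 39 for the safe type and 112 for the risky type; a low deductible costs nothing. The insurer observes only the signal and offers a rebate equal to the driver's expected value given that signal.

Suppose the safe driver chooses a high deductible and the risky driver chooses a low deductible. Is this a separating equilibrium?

Yes

If types separate, high deductible earns payment 131 and low deductible earns 75.
Safe: high deductible gives 131 − 39 = 92; low deductible gives 75 − 0 = 75. No deviation. ✓
Risky: low deductible gives 75 − 0 = 75; high deductible gives 131 − 112 = 19. No deviation. ✓
Neither type gains from mimicking the other.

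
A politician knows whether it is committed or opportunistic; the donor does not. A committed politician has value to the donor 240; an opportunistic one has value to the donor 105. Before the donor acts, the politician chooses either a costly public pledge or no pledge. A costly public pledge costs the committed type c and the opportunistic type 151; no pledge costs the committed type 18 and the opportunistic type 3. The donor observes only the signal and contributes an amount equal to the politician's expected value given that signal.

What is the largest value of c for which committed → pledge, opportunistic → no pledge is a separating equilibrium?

153

Under separation: pledge → committed (pays 240); no pledge → opportunistic (pays 105).
Opportunistic: 105 − 3 = 102 ≥ 240 − 151 = 89. Holds regardless of c. ✓
Committed: 240 − c ≥ 105 − 18, so c ≤ 240 − 87 = 153.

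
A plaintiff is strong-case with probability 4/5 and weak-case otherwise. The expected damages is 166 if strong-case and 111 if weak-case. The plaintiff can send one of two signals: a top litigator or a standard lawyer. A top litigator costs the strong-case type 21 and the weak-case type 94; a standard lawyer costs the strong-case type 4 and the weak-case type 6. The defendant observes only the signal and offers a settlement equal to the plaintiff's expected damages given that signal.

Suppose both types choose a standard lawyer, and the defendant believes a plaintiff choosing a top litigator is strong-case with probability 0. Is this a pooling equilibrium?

Yes

At the pooled signal (standard lawyer) the defendant holds the prior 4/5 and pays 4/5·166 + 1/5·111 = 155. Off-path (top litigator) belief 0 gives 0·166 + 1·111 = 111.
Strong-case: standard lawyer gives 155 − 4 = 151; top litigator gives 111 − 21 = 90. Stays. ✓
Weak-case: standard lawyer gives 155 − 6 = 149; top litigator gives 111 − 94 = 17. Stays. ✓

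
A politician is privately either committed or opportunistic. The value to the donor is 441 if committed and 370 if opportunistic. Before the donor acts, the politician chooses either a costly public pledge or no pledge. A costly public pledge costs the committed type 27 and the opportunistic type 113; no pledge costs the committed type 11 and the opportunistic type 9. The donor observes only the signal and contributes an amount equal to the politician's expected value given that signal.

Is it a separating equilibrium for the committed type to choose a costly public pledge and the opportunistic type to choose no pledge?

Yes

If types separate, pledge earns payment 441 and no pledge earns 370.
Committed: pledge gives 441 − 27 = 414; no pledge gives 370 − 11 = 359. No deviation. ✓
Opportunistic: no pledge gives 370 − 9 = 361; pledge gives 441 − 113 = 328. No deviation. ✓
Neither type gains from mimicking the other.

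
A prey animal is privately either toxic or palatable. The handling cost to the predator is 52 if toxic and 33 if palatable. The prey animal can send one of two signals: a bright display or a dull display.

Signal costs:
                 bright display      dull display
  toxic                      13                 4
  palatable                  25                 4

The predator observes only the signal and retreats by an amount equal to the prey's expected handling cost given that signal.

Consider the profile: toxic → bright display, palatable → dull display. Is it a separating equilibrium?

Yes

If types separate, bright display earns payment 52 and dull display earns 33.
Toxic: bright display gives 52 − 13 = 39; dull display gives 33 − 4 = 29. No deviation. ✓
Palatable: dull display gives 33 − 4 = 29; bright display gives 52 − 25 = 27. No deviation. ✓
Neither type gains from mimicking the other.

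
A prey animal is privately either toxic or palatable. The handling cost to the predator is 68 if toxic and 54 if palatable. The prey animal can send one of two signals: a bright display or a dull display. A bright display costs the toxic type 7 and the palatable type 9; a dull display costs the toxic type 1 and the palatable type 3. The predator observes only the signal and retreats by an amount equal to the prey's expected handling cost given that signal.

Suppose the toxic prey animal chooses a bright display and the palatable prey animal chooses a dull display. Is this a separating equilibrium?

If types separate, bright display earns payment 68 and dull display earns 54.
Toxic: bright display gives 68 − 7 = 61; dull display gives 54 − 1 = 53. No deviation. ✓
Palatable: dull display gives 54 − 3 = 51; bright display gives 68 − 9 = 59. Would deviate. ✗

No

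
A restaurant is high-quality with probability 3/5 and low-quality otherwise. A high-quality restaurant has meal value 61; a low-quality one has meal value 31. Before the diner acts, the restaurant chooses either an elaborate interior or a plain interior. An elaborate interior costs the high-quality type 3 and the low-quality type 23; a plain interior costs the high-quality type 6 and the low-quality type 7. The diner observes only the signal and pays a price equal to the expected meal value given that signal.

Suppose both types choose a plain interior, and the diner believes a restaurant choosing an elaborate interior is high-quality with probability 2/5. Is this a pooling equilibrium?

Yes

At the pooled signal (plain interior) the diner holds the prior 3/5 and pays 3/5·61 + 2/5·31 = 49. Off-path (elaborate interior) belief 2/5 gives 2/5·61 + 3/5·31 = 43.
High-quality: plain interior gives 49 − 6 = 43; elaborate interior gives 43 − 3 = 40. Stays. ✓
Low-quality: plain interior gives 49 − 7 = 42; elaborate interior gives 43 − 23 = 20. Stays. ✓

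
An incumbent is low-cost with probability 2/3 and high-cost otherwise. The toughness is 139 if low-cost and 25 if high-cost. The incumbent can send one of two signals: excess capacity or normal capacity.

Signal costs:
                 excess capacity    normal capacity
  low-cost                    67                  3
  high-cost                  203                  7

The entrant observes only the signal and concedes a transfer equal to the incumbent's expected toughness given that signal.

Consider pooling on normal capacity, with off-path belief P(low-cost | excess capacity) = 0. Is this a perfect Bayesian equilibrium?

Yes

On the equilibrium path (normal capacity) the entrant holds the prior 2/3 and pays 2/3·139 + 1/3·25 = 101. Off-path (excess capacity) belief 0 gives 0·139 + 1·25 = 25.
Low-cost: normal capacity gives 101 − 3 = 98; excess capacity gives 25 − 67 = -42. Stays. ✓
High-cost: normal capacity gives 101 − 7 = 94; excess capacity gives 25 − 203 = -178. Stays. ✓
Beliefs are Bayes-consistent on-path and both types best-respond.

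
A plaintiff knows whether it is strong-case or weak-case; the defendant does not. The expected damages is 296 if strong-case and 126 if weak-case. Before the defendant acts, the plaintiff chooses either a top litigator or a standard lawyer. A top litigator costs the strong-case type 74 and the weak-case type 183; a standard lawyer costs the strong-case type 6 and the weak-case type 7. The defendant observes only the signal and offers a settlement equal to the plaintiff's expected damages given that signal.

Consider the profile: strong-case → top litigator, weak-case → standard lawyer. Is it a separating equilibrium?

Yes

Under separation the defendant infers type exactly: top litigator → strong-case (pays 296), standard lawyer → weak-case (pays 126).
Strong-case: top litigator gives 296 − 74 = 222; standard lawyer gives 126 − 6 = 120. No deviation. ✓
Weak-case: standard lawyer gives 126 − 7 = 119; top litigator gives 296 − 183 = 113. No deviation. ✓
Both incentive constraints hold.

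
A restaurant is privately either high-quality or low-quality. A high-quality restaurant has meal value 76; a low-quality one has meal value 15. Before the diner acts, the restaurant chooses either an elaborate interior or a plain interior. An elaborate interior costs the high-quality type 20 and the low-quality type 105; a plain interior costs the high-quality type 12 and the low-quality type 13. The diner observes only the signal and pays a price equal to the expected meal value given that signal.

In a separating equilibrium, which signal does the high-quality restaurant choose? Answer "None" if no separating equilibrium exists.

Try high-quality → elaborate interior, low-quality → plain interior:
  Under separation the diner infers type exactly: elaborate interior → high-quality (pays 76), plain interior → low-quality (pays 15).
  High-quality: elaborate interior gives 76 − 20 = 56; plain interior gives 15 − 12 = 3. No deviation. ✓
  Low-quality: plain interior gives 15 − 13 = 2; elaborate interior gives 76 − 105 = -29. No deviation. ✓
Both hold — the high-quality type sends elaborate interior.

elaborate interior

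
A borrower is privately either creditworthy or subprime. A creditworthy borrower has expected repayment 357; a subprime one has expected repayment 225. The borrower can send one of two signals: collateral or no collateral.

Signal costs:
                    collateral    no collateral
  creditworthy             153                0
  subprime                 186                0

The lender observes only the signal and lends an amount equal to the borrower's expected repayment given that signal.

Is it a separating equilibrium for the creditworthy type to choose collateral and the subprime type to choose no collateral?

Under separation the lender infers type exactly: collateral → creditworthy (pays 357), no collateral → subprime (pays 225).
Creditworthy: collateral gives 357 − 153 = 204; no collateral gives 225 − 0 = 225. Would deviate. ✗
Subprime: no collateral gives 225 − 0 = 225; collateral gives 357 − 186 = 171. No deviation. ✓

No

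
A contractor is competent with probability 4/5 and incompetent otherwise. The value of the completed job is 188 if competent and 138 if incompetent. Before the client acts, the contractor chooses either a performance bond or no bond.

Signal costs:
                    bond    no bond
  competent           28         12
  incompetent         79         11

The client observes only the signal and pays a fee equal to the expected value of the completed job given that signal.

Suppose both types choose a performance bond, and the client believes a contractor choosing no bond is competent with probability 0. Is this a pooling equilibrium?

No

On the equilibrium path (bond) the client holds the prior 4/5 and pays 4/5·188 + 1/5·138 = 178. Off-path (no bond) belief 0 gives 0·188 + 1·138 = 138.
Competent: bond gives 178 − 28 = 150; no bond gives 138 − 12 = 126. Stays. ✓
Incompetent: bond gives 178 − 79 = 99; no bond gives 138 − 11 = 127. Deviates. ✗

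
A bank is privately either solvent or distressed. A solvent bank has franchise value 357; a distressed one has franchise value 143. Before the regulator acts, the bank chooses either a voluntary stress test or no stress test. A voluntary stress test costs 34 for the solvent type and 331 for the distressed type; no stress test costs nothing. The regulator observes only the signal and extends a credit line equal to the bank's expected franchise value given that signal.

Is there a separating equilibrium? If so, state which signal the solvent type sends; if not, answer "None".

stress test

Try solvent → stress test, distressed → no stress test:
  If types separate, stress test earns payment 357 and no stress test earns 143.
  Solvent: stress test gives 357 − 34 = 323; no stress test gives 143 − 0 = 143. No deviation. ✓
  Distressed: no stress test gives 143 − 0 = 143; stress test gives 357 − 331 = 26. No deviation. ✓
Both hold — the solvent type sends stress test.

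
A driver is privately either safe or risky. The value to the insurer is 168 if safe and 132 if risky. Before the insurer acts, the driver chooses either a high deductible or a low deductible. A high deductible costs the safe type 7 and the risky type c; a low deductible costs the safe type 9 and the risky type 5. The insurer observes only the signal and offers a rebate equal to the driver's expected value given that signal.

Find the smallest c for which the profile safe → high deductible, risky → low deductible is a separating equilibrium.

Under separation: high deductible → safe (pays 168); low deductible → risky (pays 132).
Safe: 168 − 7 = 161 ≥ 132 − 9 = 123. Holds regardless of c. ✓
Risky: 132 − 5 ≥ 168 − c, so c ≥ 168 − 127 = 41.

41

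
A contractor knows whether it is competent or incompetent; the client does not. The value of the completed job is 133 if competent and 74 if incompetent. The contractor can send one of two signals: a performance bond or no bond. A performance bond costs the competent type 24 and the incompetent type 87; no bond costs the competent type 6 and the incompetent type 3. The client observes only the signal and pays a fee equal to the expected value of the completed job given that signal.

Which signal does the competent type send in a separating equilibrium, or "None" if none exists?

bond

Try competent → bond, incompetent → no bond:
  If types separate, bond earns payment 133 and no bond earns 74.
  Competent: bond gives 133 − 24 = 109; no bond gives 74 − 6 = 68. No deviation. ✓
  Incompetent: no bond gives 74 − 3 = 71; bond gives 133 − 87 = 46. No deviation. ✓
Both hold — the competent type sends bond.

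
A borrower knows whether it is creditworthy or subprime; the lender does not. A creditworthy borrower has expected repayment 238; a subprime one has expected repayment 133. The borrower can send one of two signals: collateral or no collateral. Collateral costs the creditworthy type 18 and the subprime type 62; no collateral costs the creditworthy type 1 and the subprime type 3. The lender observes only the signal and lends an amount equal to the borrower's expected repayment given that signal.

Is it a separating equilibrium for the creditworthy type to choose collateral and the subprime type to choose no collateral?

Under separation the lender infers type exactly: collateral → creditworthy (pays 238), no collateral → subprime (pays 133).
Creditworthy: collateral gives 238 − 18 = 220; no collateral gives 133 − 1 = 132. No deviation. ✓
Subprime: no collateral gives 133 − 3 = 130; collateral gives 238 − 62 = 176. Would deviate. ✗

No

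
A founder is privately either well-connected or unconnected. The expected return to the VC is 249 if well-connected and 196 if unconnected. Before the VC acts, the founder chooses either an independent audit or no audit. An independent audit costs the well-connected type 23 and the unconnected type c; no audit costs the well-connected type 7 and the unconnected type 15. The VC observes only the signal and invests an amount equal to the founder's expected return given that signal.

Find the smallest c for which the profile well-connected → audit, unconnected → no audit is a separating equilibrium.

Under separation: audit → well-connected (pays 249); no audit → unconnected (pays 196).
Well-connected: 249 − 23 = 226 ≥ 196 − 7 = 189. Holds regardless of c. ✓
Unconnected: 196 − 15 ≥ 249 − c, so c ≥ 249 − 181 = 68.

68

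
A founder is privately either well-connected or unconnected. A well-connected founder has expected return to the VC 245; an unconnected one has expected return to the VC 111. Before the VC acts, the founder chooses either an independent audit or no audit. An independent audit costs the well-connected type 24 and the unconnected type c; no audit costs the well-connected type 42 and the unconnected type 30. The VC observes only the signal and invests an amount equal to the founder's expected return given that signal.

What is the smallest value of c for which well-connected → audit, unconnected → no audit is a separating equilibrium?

164

Under separation: audit → well-connected (pays 245); no audit → unconnected (pays 111).
Well-connected: 245 − 24 = 221 ≥ 111 − 42 = 69. Holds regardless of c. ✓
Unconnected: 111 − 30 ≥ 245 − c, so c ≥ 245 − 81 = 164.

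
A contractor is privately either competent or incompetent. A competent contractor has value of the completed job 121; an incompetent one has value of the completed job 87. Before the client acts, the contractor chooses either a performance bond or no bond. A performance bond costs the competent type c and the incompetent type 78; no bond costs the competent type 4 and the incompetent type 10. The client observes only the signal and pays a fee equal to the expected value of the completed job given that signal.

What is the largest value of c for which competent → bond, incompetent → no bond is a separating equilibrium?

Under separation: bond → competent (pays 121); no bond → incompetent (pays 87).
Incompetent: 87 − 10 = 77 ≥ 121 − 78 = 43. Holds regardless of c. ✓
Competent: 121 − c ≥ 87 − 4, so c ≤ 121 − 83 = 38.

38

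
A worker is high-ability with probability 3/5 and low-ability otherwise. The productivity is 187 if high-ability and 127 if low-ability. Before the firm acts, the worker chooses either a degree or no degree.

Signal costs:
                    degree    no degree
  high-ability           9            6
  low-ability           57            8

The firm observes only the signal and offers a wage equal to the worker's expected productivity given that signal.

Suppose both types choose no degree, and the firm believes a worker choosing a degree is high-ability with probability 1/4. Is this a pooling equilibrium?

On the equilibrium path (no degree) the firm holds the prior 3/5 and pays 3/5·187 + 2/5·127 = 163. Off-path (degree) belief 1/4 gives 1/4·187 + 3/4·127 = 142.
High-ability: no degree gives 163 − 6 = 157; degree gives 142 − 9 = 133. Stays. ✓
Low-ability: no degree gives 163 − 8 = 155; degree gives 142 − 57 = 85. Stays. ✓
Beliefs are Bayes-consistent on-path and both types best-respond.

Yes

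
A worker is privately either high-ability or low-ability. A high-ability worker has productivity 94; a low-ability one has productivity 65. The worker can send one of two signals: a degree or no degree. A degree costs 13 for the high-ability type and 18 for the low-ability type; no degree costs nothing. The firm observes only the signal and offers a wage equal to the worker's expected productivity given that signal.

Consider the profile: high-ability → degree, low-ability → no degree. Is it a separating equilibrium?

If types separate, degree earns payment 94 and no degree earns 65.
High-ability: degree gives 94 − 13 = 81; no degree gives 65 − 0 = 65. No deviation. ✓
Low-ability: no degree gives 65 − 0 = 65; degree gives 94 − 18 = 76. Would deviate. ✗

No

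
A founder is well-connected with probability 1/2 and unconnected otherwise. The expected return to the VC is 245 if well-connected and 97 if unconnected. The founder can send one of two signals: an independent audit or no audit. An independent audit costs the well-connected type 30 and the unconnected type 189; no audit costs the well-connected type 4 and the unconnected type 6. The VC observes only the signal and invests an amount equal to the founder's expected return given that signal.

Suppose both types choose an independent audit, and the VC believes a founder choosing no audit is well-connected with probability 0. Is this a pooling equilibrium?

At the pooled signal (audit) the VC holds the prior 1/2 and pays 1/2·245 + 1/2·97 = 171. Off-path (no audit) belief 0 gives 0·245 + 1·97 = 97.
Well-connected: audit gives 171 − 30 = 141; no audit gives 97 − 4 = 93. Stays. ✓
Unconnected: audit gives 171 − 189 = -18; no audit gives 97 − 6 = 91. Deviates. ✗

No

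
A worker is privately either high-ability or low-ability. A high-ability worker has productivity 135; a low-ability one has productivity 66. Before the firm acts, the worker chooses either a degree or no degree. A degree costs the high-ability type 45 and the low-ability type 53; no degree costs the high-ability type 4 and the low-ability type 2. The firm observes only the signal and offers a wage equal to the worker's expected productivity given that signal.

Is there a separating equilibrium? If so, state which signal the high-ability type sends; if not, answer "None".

Try high-ability → degree, low-ability → no degree:
  Under separation the firm infers type exactly: degree → high-ability (pays 135), no degree → low-ability (pays 66).
  High-ability: degree gives 135 − 45 = 90; no degree gives 66 − 4 = 62. No deviation. ✓
  Low-ability: no degree gives 66 − 2 = 64; degree gives 135 − 53 = 82. Would deviate. ✗
Try high-ability → no degree, low-ability → degree:
  Under separation the firm infers type exactly: no degree → high-ability (pays 135), degree → low-ability (pays 66).
  High-ability: no degree gives 135 − 4 = 131; degree gives 66 − 45 = 21. No deviation. ✓
  Low-ability: degree gives 66 − 53 = 13; no degree gives 135 − 2 = 133. Would deviate. ✗
Neither assignment is incentive-compatible.

None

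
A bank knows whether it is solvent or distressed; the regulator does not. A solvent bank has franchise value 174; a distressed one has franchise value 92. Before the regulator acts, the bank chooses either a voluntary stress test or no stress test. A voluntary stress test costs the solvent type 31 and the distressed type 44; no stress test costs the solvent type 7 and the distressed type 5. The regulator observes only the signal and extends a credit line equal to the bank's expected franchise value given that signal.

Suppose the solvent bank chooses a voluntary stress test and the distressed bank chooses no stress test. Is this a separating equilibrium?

No

Under separation the regulator infers type exactly: stress test → solvent (pays 174), no stress test → distressed (pays 92).
Solvent: stress test gives 174 − 31 = 143; no stress test gives 92 − 7 = 85. No deviation. ✓
Distressed: no stress test gives 92 − 5 = 87; stress test gives 174 − 44 = 130. Would deviate. ✗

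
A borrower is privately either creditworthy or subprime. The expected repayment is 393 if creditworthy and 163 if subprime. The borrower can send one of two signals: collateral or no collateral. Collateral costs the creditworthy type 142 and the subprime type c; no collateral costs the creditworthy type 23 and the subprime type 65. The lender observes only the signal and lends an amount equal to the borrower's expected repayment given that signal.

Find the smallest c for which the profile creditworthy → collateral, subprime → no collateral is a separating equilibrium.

Under separation: collateral → creditworthy (pays 393); no collateral → subprime (pays 163).
Creditworthy: 393 − 142 = 251 ≥ 163 − 23 = 140. Holds regardless of c. ✓
Subprime: 163 − 65 ≥ 393 − c, so c ≥ 393 − 98 = 295.

295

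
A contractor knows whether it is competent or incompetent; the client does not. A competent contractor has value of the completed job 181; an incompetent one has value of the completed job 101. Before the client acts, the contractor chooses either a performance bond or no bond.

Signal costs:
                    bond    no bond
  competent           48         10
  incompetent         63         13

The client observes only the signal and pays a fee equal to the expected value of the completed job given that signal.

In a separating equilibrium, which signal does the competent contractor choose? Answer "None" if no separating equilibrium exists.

Try competent → bond, incompetent → no bond:
  If types separate, bond earns payment 181 and no bond earns 101.
  Competent: bond gives 181 − 48 = 133; no bond gives 101 − 10 = 91. No deviation. ✓
  Incompetent: no bond gives 101 − 13 = 88; bond gives 181 − 63 = 118. Would deviate. ✗
Try competent → no bond, incompetent → bond:
  If types separate, no bond earns payment 181 and bond earns 101.
  Competent: no bond gives 181 − 10 = 171; bond gives 101 − 48 = 53. No deviation. ✓
  Incompetent: bond gives 101 − 63 = 38; no bond gives 181 − 13 = 168. Would deviate. ✗
Neither assignment is incentive-compatible.

None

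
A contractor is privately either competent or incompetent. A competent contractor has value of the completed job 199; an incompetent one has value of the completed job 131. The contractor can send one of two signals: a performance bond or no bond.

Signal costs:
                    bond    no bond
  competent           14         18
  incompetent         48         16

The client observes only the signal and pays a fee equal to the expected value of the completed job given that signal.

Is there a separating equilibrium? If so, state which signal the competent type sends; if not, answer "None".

Try competent → bond, incompetent → no bond:
  If types separate, bond earns payment 199 and no bond earns 131.
  Competent: bond gives 199 − 14 = 185; no bond gives 131 − 18 = 113. No deviation. ✓
  Incompetent: no bond gives 131 − 16 = 115; bond gives 199 − 48 = 151. Would deviate. ✗
Try competent → no bond, incompetent → bond:
  If types separate, no bond earns payment 199 and bond earns 131.
  Competent: no bond gives 199 − 18 = 181; bond gives 131 − 14 = 117. No deviation. ✓
  Incompetent: bond gives 131 − 48 = 83; no bond gives 199 − 16 = 183. Would deviate. ✗
Neither assignment is incentive-compatible.

None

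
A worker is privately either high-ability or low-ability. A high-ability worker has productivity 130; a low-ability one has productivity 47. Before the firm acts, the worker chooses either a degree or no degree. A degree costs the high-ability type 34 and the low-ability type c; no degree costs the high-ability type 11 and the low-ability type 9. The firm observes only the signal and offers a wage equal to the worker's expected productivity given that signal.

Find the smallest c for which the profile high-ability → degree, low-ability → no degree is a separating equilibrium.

92

Under separation: degree → high-ability (pays 130); no degree → low-ability (pays 47).
High-ability: 130 − 34 = 96 ≥ 47 − 11 = 36. Holds regardless of c. ✓
Low-ability: 47 − 9 ≥ 130 − c, so c ≥ 130 − 38 = 92.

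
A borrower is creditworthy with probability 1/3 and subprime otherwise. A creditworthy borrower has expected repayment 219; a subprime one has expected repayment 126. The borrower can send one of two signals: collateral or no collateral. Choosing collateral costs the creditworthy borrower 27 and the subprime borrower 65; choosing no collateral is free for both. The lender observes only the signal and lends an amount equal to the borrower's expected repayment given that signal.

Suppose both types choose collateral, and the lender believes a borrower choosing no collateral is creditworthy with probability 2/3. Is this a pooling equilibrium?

No

On the equilibrium path (collateral) the lender holds the prior 1/3 and pays 1/3·219 + 2/3·126 = 157. Off-path (no collateral) belief 2/3 gives 2/3·219 + 1/3·126 = 188.
Creditworthy: collateral gives 157 − 27 = 130; no collateral gives 188 − 0 = 188. Deviates. ✗
Subprime: collateral gives 157 − 65 = 92; no collateral gives 188 − 0 = 188. Deviates. ✗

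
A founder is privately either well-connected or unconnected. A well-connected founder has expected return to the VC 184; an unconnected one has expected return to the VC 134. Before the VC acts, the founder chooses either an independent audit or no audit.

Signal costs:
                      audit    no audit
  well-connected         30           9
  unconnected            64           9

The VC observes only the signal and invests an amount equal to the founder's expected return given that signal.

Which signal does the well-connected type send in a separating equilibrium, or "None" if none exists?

Try well-connected → audit, unconnected → no audit:
  If types separate, audit earns payment 184 and no audit earns 134.
  Well-connected: audit gives 184 − 30 = 154; no audit gives 134 − 9 = 125. No deviation. ✓
  Unconnected: no audit gives 134 − 9 = 125; audit gives 184 − 64 = 120. No deviation. ✓
Both hold — the well-connected type sends audit.

audit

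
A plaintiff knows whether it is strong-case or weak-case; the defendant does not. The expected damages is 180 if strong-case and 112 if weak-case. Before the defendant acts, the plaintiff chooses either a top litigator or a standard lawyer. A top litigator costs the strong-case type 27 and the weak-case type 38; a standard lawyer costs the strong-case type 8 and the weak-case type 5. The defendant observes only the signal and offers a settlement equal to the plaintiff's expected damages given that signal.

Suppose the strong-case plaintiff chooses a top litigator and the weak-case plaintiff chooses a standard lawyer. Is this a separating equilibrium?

No

If types separate, top litigator earns payment 180 and standard lawyer earns 112.
Strong-case: top litigator gives 180 − 27 = 153; standard lawyer gives 112 − 8 = 104. No deviation. ✓
Weak-case: standard lawyer gives 112 − 5 = 107; top litigator gives 180 − 38 = 142. Would deviate. ✗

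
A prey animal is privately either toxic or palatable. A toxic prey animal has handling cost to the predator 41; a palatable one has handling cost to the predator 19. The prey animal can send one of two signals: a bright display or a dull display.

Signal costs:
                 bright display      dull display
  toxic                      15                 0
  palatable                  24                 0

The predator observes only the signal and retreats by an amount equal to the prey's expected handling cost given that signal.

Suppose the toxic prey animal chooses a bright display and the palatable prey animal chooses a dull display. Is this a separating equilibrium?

Yes

If types separate, bright display earns payment 41 and dull display earns 19.
Toxic: bright display gives 41 − 15 = 26; dull display gives 19 − 0 = 19. No deviation. ✓
Palatable: dull display gives 19 − 0 = 19; bright display gives 41 − 24 = 17. No deviation. ✓
Both incentive constraints hold.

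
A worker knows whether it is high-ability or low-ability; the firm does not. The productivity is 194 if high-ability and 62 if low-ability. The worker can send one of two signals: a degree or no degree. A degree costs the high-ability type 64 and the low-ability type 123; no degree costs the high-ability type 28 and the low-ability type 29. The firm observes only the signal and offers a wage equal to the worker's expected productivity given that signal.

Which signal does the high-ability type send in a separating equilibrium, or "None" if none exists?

None

Try high-ability → degree, low-ability → no degree:
  If types separate, degree earns payment 194 and no degree earns 62.
  High-ability: degree gives 194 − 64 = 130; no degree gives 62 − 28 = 34. No deviation. ✓
  Low-ability: no degree gives 62 − 29 = 33; degree gives 194 − 123 = 71. Would deviate. ✗
Try high-ability → no degree, low-ability → degree:
  If types separate, no degree earns payment 194 and degree earns 62.
  High-ability: no degree gives 194 − 28 = 166; degree gives 62 − 64 = -2. No deviation. ✓
  Low-ability: degree gives 62 − 123 = -61; no degree gives 194 − 29 = 165. Would deviate. ✗
Neither assignment is incentive-compatible.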